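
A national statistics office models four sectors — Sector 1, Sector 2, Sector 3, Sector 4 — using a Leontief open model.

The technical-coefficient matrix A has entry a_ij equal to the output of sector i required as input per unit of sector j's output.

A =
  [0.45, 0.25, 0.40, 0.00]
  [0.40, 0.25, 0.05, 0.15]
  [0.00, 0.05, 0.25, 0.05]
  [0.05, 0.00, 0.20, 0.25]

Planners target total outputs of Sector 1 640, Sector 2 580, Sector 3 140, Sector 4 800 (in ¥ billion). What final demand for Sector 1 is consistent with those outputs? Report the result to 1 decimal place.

I − A =
  [   0.55    -0.25    -0.40     0.00]
  [  -0.40     0.75    -0.05    -0.15]
  [   0.00    -0.05     0.75    -0.05]
  [  -0.05     0.00    -0.20     0.75]
d = (I − A) x:
  d_1 = (+0.55)·640 + (-0.25)·580 + (-0.40)·140 + (+0.00)·800 = 151.0
  d_2 = (-0.40)·640 + (+0.75)·580 + (-0.05)·140 + (-0.15)·800 = 52.0
  d_3 = (+0.00)·640 + (-0.05)·580 + (+0.75)·140 + (-0.05)·800 = 36.0
  d_4 = (-0.05)·640 + (+0.00)·580 + (-0.20)·140 + (+0.75)·800 = 540.0

d_1 = 151.0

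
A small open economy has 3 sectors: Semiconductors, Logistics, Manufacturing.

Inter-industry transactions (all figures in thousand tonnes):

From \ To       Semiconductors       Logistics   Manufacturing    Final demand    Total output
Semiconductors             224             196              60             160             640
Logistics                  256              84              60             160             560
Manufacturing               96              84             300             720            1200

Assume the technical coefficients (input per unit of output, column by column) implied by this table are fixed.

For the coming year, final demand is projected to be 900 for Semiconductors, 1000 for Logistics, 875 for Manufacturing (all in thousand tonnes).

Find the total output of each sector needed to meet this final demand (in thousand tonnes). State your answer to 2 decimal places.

x_1 = 3041.03, x_2 = 2744.23, x_3 = 2323.72

Technical coefficients a_ij = z_ij / X_j:
  a_11 = 224/640 = 0.35, a_21 = 256/640 = 0.40, a_31 = 96/640 = 0.15
  a_12 = 196/560 = 0.35, a_22 = 84/560 = 0.15, a_32 = 84/560 = 0.15
  a_13 = 60/1200 = 0.05, a_23 = 60/1200 = 0.05, a_33 = 300/1200 = 0.25
I − A =
  [   0.65    -0.35    -0.05]
  [  -0.40     0.85    -0.05]
  [  -0.15    -0.15     0.75]
Cofactors of I−A, C_ij = (−1)^(i+j)·(minor ij) (rows/columns in the sector order above):
  C_11 = (0.85)(0.75) − (-0.05)(-0.15) = 0.6300
  C_12 = −[(-0.40)(0.75) − (-0.05)(-0.15)] = 0.3075
  C_13 = (-0.40)(-0.15) − (0.85)(-0.15) = 0.1875
  C_21 = −[(-0.35)(0.75) − (-0.05)(-0.15)] = 0.2700
  C_22 = (0.65)(0.75) − (-0.05)(-0.15) = 0.4800
  C_23 = −[(0.65)(-0.15) − (-0.35)(-0.15)] = 0.1500
  C_31 = (-0.35)(-0.05) − (-0.05)(0.85) = 0.0600
  C_32 = −[(0.65)(-0.05) − (-0.05)(-0.40)] = 0.0525
  C_33 = (0.65)(0.85) − (-0.35)(-0.40) = 0.4125
det(I−A) = Σ_j (I−A)_1j·C_1j = (0.65)(0.6300) + (-0.35)(0.3075) + (-0.05)(0.1875) = 0.2925
adj(I−A) = Cᵀ =
  [ 0.6300   0.2700   0.0600]
  [ 0.3075   0.4800   0.0525]
  [ 0.1875   0.1500   0.4125]
(I − A)⁻¹ = adj(I−A) / det(I−A) ≈
  [   2.1538     0.9231     0.2051]
  [   1.0513     1.6410     0.1795]
  [   0.6410     0.5128     1.4103]
x = (I − A)⁻¹ d = adj(I−A)·d / det(I−A), with det(I−A) = 0.2925:
  x_1 = (0.6300·900 + 0.2700·1000 + 0.0600·875) / 0.2925 = 889.50 / 0.2925 ≈ 3041.03
  x_2 = (0.3075·900 + 0.4800·1000 + 0.0525·875) / 0.2925 = 802.6875 / 0.2925 ≈ 2744.23
  x_3 = (0.1875·900 + 0.1500·1000 + 0.4125·875) / 0.2925 = 679.6875 / 0.2925 ≈ 2323.72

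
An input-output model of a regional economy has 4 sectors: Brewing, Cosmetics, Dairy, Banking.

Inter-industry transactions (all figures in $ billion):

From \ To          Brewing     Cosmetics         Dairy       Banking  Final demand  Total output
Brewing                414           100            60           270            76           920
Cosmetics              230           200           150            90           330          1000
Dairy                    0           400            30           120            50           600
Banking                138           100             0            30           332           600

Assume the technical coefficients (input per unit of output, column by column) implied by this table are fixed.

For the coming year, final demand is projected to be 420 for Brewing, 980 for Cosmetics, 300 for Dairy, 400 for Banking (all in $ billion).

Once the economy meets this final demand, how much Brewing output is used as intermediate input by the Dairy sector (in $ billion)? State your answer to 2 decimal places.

Technical coefficients a_ij = z_ij / X_j:
  a_11 = 414/920 = 0.45, a_21 = 230/920 = 0.25, a_31 = 0/920 = 0.00, a_41 = 138/920 = 0.15
  a_12 = 100/1000 = 0.10, a_22 = 200/1000 = 0.20, a_32 = 400/1000 = 0.40, a_42 = 100/1000 = 0.10
  a_13 = 60/600 = 0.10, a_23 = 150/600 = 0.25, a_33 = 30/600 = 0.05, a_43 = 0/600 = 0.00
  a_14 = 270/600 = 0.45, a_24 = 90/600 = 0.15, a_34 = 120/600 = 0.20, a_44 = 30/600 = 0.05
I − A =
  [   0.55    -0.10    -0.10    -0.45]
  [  -0.25     0.80    -0.25    -0.15]
  [   0.00    -0.40     0.95    -0.20]
  [  -0.15    -0.10     0.00     0.95]
Compute the cofactors C_ij = (−1)^(i+j)·(3×3 minor ij) of I−A; the adjugate is their transpose:
adj(I−A) = Cᵀ =
  [ 0.60775   0.17300   0.10950   0.33825]
  [ 0.25450   0.42925   0.13975   0.21775]
  [ 0.13300   0.19600   0.31850   0.16100]
  [ 0.12275   0.07250   0.03200   0.32925]
det(I−A) = Σ_j (I−A)_1j·C_1j = (0.55)(0.60775) + (-0.10)(0.25450) + (-0.10)(0.13300) + (-0.45)(0.12275) = 0.240275
(I − A)⁻¹ = adj(I−A) / det(I−A) ≈
  [   2.5294     0.7200     0.4557     1.4078]
  [   1.0592     1.7865     0.5816     0.9063]
  [   0.5535     0.8157     1.3256     0.6701]
  [   0.5109     0.3017     0.1332     1.3703]
First solve x = (I − A)⁻¹ d = adj(I−A)·d / det(I−A); in particular x_3 = (0.13300·420 + 0.19600·980 + 0.31850·300 + 0.16100·400) / 0.240275 = 407.89 / 0.240275 ≈ 1697.5965.
Intermediate flow from 1 to 3: z_13 = a_13 · x_3 = 0.10 × 407.89 / 0.240275 = 40.789 / 0.240275 ≈ 169.76.

z_13 = 169.76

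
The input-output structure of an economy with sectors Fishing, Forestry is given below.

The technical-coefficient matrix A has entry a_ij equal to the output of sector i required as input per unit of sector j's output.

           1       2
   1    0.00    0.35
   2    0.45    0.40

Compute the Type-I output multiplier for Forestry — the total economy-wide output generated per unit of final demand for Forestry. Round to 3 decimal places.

m_2 = 3.051

I − A =
  [   1.00    -0.35]
  [  -0.45     0.60]
det(I−A) = (1.00)(0.60) − (-0.35)(-0.45) = 0.4425
adj(I−A) = [[0.60, 0.35], [0.45, 1.00]]
(I − A)⁻¹ = adj(I−A) / det(I−A) ≈
  [   1.3559     0.7910]
  [   1.0169     2.2599]
The output multiplier for sector j is the column-j sum of the Leontief inverse (I − A)⁻¹ = adj(I−A) / det(I−A).
Column 2 of adj(I−A): (0.35, 1.00); det(I−A) = 0.4425.
m_2 = (0.35 + 1.00) / 0.4425 = 1.35 / 0.4425 ≈ 3.051.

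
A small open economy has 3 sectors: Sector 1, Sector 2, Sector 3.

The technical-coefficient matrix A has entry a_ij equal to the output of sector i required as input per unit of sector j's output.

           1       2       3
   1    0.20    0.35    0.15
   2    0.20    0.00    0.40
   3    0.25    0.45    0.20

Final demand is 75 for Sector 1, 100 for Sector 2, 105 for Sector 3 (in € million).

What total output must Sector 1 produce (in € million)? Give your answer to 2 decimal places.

x_1 = 315.54

I − A =
  [   0.80    -0.35    -0.15]
  [  -0.20     1.00    -0.40]
  [  -0.25    -0.45     0.80]
Cofactors of I−A, C_ij = (−1)^(i+j)·(minor ij) (rows/columns in the sector order above):
  C_11 = (1.00)(0.80) − (-0.40)(-0.45) = 0.6200
  C_12 = −[(-0.20)(0.80) − (-0.40)(-0.25)] = 0.2600
  C_13 = (-0.20)(-0.45) − (1.00)(-0.25) = 0.3400
  C_21 = −[(-0.35)(0.80) − (-0.15)(-0.45)] = 0.3475
  C_22 = (0.80)(0.80) − (-0.15)(-0.25) = 0.6025
  C_23 = −[(0.80)(-0.45) − (-0.35)(-0.25)] = 0.4475
  C_31 = (-0.35)(-0.40) − (-0.15)(1.00) = 0.2900
  C_32 = −[(0.80)(-0.40) − (-0.15)(-0.20)] = 0.3500
  C_33 = (0.80)(1.00) − (-0.35)(-0.20) = 0.7300
det(I−A) = Σ_j (I−A)_1j·C_1j = (0.80)(0.6200) + (-0.35)(0.2600) + (-0.15)(0.3400) = 0.3540
adj(I−A) = Cᵀ =
  [ 0.6200   0.3475   0.2900]
  [ 0.2600   0.6025   0.3500]
  [ 0.3400   0.4475   0.7300]
(I − A)⁻¹ = adj(I−A) / det(I−A) ≈
  [   1.7514     0.9816     0.8192]
  [   0.7345     1.7020     0.9887]
  [   0.9605     1.2641     2.0621]
x = (I − A)⁻¹ d = adj(I−A)·d / det(I−A), with det(I−A) = 0.3540:
  x_1 = (0.6200·75 + 0.3475·100 + 0.2900·105) / 0.3540 = 111.70 / 0.3540 ≈ 315.54
  x_2 = (0.2600·75 + 0.6025·100 + 0.3500·105) / 0.3540 = 116.50 / 0.3540 ≈ 329.10
  x_3 = (0.3400·75 + 0.4475·100 + 0.7300·105) / 0.3540 = 146.90 / 0.3540 ≈ 414.97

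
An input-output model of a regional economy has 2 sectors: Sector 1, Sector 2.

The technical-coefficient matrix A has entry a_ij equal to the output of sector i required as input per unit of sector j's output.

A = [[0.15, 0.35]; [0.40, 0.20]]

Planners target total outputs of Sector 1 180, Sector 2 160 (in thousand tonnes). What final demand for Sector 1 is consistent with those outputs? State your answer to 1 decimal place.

d_1 = 97.0

I − A =
  [   0.85    -0.35]
  [  -0.40     0.80]
d = (I − A) x:
  d_1 = (+0.85)·180 + (-0.35)·160 = 97.0
  d_2 = (-0.40)·180 + (+0.80)·160 = 56.0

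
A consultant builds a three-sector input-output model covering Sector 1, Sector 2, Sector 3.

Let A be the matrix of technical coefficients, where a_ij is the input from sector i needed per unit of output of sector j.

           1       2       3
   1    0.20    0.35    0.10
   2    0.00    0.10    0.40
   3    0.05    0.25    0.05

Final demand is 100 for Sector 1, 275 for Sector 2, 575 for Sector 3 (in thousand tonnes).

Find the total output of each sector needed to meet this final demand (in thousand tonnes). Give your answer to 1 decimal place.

x_1 = 516.6, x_2 = 664.3, x_3 = 807.3

I − A =
  [   0.80    -0.35    -0.10]
  [   0.00     0.90    -0.40]
  [  -0.05    -0.25     0.95]
Cofactors of I−A, C_ij = (−1)^(i+j)·(minor ij) (rows/columns in the sector order above):
  C_11 = (0.90)(0.95) − (-0.40)(-0.25) = 0.7550
  C_12 = −[(0.00)(0.95) − (-0.40)(-0.05)] = 0.0200
  C_13 = (0.00)(-0.25) − (0.90)(-0.05) = 0.0450
  C_21 = −[(-0.35)(0.95) − (-0.10)(-0.25)] = 0.3575
  C_22 = (0.80)(0.95) − (-0.10)(-0.05) = 0.7550
  C_23 = −[(0.80)(-0.25) − (-0.35)(-0.05)] = 0.2175
  C_31 = (-0.35)(-0.40) − (-0.10)(0.90) = 0.2300
  C_32 = −[(0.80)(-0.40) − (-0.10)(0.00)] = 0.3200
  C_33 = (0.80)(0.90) − (-0.35)(0.00) = 0.7200
det(I−A) = Σ_j (I−A)_1j·C_1j = (0.80)(0.7550) + (-0.35)(0.0200) + (-0.10)(0.0450) = 0.5925
adj(I−A) = Cᵀ =
  [ 0.7550   0.3575   0.2300]
  [ 0.0200   0.7550   0.3200]
  [ 0.0450   0.2175   0.7200]
(I − A)⁻¹ = adj(I−A) / det(I−A) ≈
  [   1.2743     0.6034     0.3882]
  [   0.0338     1.2743     0.5401]
  [   0.0759     0.3671     1.2152]
x = (I − A)⁻¹ d = adj(I−A)·d / det(I−A), with det(I−A) = 0.5925:
  x_1 = (0.7550·100 + 0.3575·275 + 0.2300·575) / 0.5925 = 306.0625 / 0.5925 ≈ 516.6
  x_2 = (0.0200·100 + 0.7550·275 + 0.3200·575) / 0.5925 = 393.625 / 0.5925 ≈ 664.3
  x_3 = (0.0450·100 + 0.2175·275 + 0.7200·575) / 0.5925 = 478.3125 / 0.5925 ≈ 807.3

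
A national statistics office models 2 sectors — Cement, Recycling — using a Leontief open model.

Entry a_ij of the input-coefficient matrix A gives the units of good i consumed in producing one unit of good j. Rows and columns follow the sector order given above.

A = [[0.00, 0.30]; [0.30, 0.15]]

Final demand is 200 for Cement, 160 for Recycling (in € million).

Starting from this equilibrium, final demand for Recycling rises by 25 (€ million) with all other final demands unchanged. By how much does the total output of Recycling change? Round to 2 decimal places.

I − A =
  [   1.00    -0.30]
  [  -0.30     0.85]
det(I−A) = (1.00)(0.85) − (-0.30)(-0.30) = 0.7600
adj(I−A) = [[0.85, 0.30], [0.30, 1.00]]
(I − A)⁻¹ = adj(I−A) / det(I−A) ≈
  [   1.1184     0.3947]
  [   0.3947     1.3158]
Δx = (I − A)⁻¹ Δd with Δd having +25 in the Recycling component and 0 elsewhere.
So Δx_2 = L_22 · (+25), where L_22 = adj(I−A)_22 / det(I−A) = 1.00 / 0.7600.
Δx_2 = 1.00 × (+25) / 0.7600 = 25.00 / 0.7600 ≈ 32.89.

Δx_2 = 32.89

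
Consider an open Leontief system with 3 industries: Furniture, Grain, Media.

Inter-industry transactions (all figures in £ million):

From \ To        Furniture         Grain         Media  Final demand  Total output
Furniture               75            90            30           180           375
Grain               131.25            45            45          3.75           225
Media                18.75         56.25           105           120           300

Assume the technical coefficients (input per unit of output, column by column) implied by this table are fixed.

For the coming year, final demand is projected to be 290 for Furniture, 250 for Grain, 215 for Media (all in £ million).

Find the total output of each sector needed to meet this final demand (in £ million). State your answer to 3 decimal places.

Technical coefficients a_ij = z_ij / X_j:
  a_11 = 75/375 = 0.20, a_21 = 131.25/375 = 0.35, a_31 = 18.75/375 = 0.05
  a_12 = 90/225 = 0.40, a_22 = 45/225 = 0.20, a_32 = 56.25/225 = 0.25
  a_13 = 30/300 = 0.10, a_23 = 45/300 = 0.15, a_33 = 105/300 = 0.35
I − A =
  [   0.80    -0.40    -0.10]
  [  -0.35     0.80    -0.15]
  [  -0.05    -0.25     0.65]
Cofactors of I−A, C_ij = (−1)^(i+j)·(minor ij) (rows/columns in the sector order above):
  C_11 = (0.80)(0.65) − (-0.15)(-0.25) = 0.4825
  C_12 = −[(-0.35)(0.65) − (-0.15)(-0.05)] = 0.2350
  C_13 = (-0.35)(-0.25) − (0.80)(-0.05) = 0.1275
  C_21 = −[(-0.40)(0.65) − (-0.10)(-0.25)] = 0.2850
  C_22 = (0.80)(0.65) − (-0.10)(-0.05) = 0.5150
  C_23 = −[(0.80)(-0.25) − (-0.40)(-0.05)] = 0.2200
  C_31 = (-0.40)(-0.15) − (-0.10)(0.80) = 0.1400
  C_32 = −[(0.80)(-0.15) − (-0.10)(-0.35)] = 0.1550
  C_33 = (0.80)(0.80) − (-0.40)(-0.35) = 0.5000
det(I−A) = Σ_j (I−A)_1j·C_1j = (0.80)(0.4825) + (-0.40)(0.2350) + (-0.10)(0.1275) = 0.27925
adj(I−A) = Cᵀ =
  [ 0.4825   0.2850   0.1400]
  [ 0.2350   0.5150   0.1550]
  [ 0.1275   0.2200   0.5000]
(I − A)⁻¹ = adj(I−A) / det(I−A) ≈
  [   1.7278     1.0206     0.5013]
  [   0.8415     1.8442     0.5551]
  [   0.4566     0.7878     1.7905]
x = (I − A)⁻¹ d = adj(I−A)·d / det(I−A), with det(I−A) = 0.27925:
  x_1 = (0.4825·290 + 0.2850·250 + 0.1400·215) / 0.27925 = 241.275 / 0.27925 ≈ 864.011
  x_2 = (0.2350·290 + 0.5150·250 + 0.1550·215) / 0.27925 = 230.225 / 0.27925 ≈ 824.440
  x_3 = (0.1275·290 + 0.2200·250 + 0.5000·215) / 0.27925 = 199.475 / 0.27925 ≈ 714.324

x_1 = 864.011, x_2 = 824.440, x_3 = 714.324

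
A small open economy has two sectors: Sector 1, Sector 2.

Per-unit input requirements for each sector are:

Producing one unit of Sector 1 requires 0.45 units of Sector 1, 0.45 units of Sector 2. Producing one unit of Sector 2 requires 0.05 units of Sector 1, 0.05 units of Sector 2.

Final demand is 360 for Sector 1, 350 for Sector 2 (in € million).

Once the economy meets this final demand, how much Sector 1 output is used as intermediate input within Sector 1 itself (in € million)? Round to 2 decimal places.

I − A =
  [   0.55    -0.05]
  [  -0.45     0.95]
det(I−A) = (0.55)(0.95) − (-0.05)(-0.45) = 0.5000
adj(I−A) = [[0.95, 0.05], [0.45, 0.55]]
(I − A)⁻¹ = adj(I−A) / det(I−A) ≈
  [   1.9000     0.1000]
  [   0.9000     1.1000]
First solve x = (I − A)⁻¹ d = adj(I−A)·d / det(I−A); in particular x_1 = (0.95·360 + 0.05·350) / 0.5000 = 359.50 / 0.5000 = 719.0000.
Intermediate flow from 1 to 1: z_11 = a_11 · x_1 = 0.45 × 359.50 / 0.5000 = 161.775 / 0.5000 = 323.55.

z_11 = 323.55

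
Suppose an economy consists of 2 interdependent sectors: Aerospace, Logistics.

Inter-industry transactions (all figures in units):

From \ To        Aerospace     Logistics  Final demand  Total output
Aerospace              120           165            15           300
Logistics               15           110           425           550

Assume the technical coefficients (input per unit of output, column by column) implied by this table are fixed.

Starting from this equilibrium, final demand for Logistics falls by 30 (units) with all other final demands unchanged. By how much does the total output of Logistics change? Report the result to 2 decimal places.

Technical coefficients a_ij = z_ij / X_j:
  a_11 = 120/300 = 0.40, a_21 = 15/300 = 0.05
  a_12 = 165/550 = 0.30, a_22 = 110/550 = 0.20
I − A =
  [   0.60    -0.30]
  [  -0.05     0.80]
det(I−A) = (0.60)(0.80) − (-0.30)(-0.05) = 0.4650
adj(I−A) = [[0.80, 0.30], [0.05, 0.60]]
(I − A)⁻¹ = adj(I−A) / det(I−A) ≈
  [   1.7204     0.6452]
  [   0.1075     1.2903]
Δx = (I − A)⁻¹ Δd with Δd having -30 in the Logistics component and 0 elsewhere.
So Δx_2 = L_22 · (-30), where L_22 = adj(I−A)_22 / det(I−A) = 0.60 / 0.4650.
Δx_2 = 0.60 × (-30) / 0.4650 = -18.00 / 0.4650 ≈ -38.71.

Δx_2 = -38.71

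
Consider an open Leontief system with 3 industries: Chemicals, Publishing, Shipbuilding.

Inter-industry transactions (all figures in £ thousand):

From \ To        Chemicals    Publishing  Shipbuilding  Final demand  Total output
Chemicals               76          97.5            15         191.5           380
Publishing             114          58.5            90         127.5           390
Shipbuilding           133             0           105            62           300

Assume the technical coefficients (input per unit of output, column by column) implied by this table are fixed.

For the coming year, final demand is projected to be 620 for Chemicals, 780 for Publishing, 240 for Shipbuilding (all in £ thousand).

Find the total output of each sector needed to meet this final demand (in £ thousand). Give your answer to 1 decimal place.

x_1 = 1412.9, x_2 = 1815.1, x_3 = 1130.0

Technical coefficients a_ij = z_ij / X_j:
  a_11 = 76/380 = 0.20, a_21 = 114/380 = 0.30, a_31 = 133/380 = 0.35
  a_12 = 97.5/390 = 0.25, a_22 = 58.5/390 = 0.15, a_32 = 0/390 = 0.00
  a_13 = 15/300 = 0.05, a_23 = 90/300 = 0.30, a_33 = 105/300 = 0.35
I − A =
  [   0.80    -0.25    -0.05]
  [  -0.30     0.85    -0.30]
  [  -0.35     0.00     0.65]
Cofactors of I−A, C_ij = (−1)^(i+j)·(minor ij) (rows/columns in the sector order above):
  C_11 = (0.85)(0.65) − (-0.30)(0.00) = 0.5525
  C_12 = −[(-0.30)(0.65) − (-0.30)(-0.35)] = 0.3000
  C_13 = (-0.30)(0.00) − (0.85)(-0.35) = 0.2975
  C_21 = −[(-0.25)(0.65) − (-0.05)(0.00)] = 0.1625
  C_22 = (0.80)(0.65) − (-0.05)(-0.35) = 0.5025
  C_23 = −[(0.80)(0.00) − (-0.25)(-0.35)] = 0.0875
  C_31 = (-0.25)(-0.30) − (-0.05)(0.85) = 0.1175
  C_32 = −[(0.80)(-0.30) − (-0.05)(-0.30)] = 0.2550
  C_33 = (0.80)(0.85) − (-0.25)(-0.30) = 0.6050
det(I−A) = Σ_j (I−A)_1j·C_1j = (0.80)(0.5525) + (-0.25)(0.3000) + (-0.05)(0.2975) = 0.352125
adj(I−A) = Cᵀ =
  [ 0.5525   0.1625   0.1175]
  [ 0.3000   0.5025   0.2550]
  [ 0.2975   0.0875   0.6050]
(I − A)⁻¹ = adj(I−A) / det(I−A) ≈
  [   1.5690     0.4615     0.3337]
  [   0.8520     1.4271     0.7242]
  [   0.8449     0.2485     1.7181]
x = (I − A)⁻¹ d = adj(I−A)·d / det(I−A), with det(I−A) = 0.352125:
  x_1 = (0.5525·620 + 0.1625·780 + 0.1175·240) / 0.352125 = 497.50 / 0.352125 ≈ 1412.9
  x_2 = (0.3000·620 + 0.5025·780 + 0.2550·240) / 0.352125 = 639.15 / 0.352125 ≈ 1815.1
  x_3 = (0.2975·620 + 0.0875·780 + 0.6050·240) / 0.352125 = 397.90 / 0.352125 ≈ 1130.0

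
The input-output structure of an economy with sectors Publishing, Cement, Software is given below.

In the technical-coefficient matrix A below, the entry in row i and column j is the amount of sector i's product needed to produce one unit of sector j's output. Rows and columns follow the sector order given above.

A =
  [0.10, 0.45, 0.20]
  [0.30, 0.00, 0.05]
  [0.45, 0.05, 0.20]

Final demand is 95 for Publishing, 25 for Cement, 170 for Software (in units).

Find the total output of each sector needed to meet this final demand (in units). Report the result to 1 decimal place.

I − A =
  [   0.90    -0.45    -0.20]
  [  -0.30     1.00    -0.05]
  [  -0.45    -0.05     0.80]
Cofactors of I−A, C_ij = (−1)^(i+j)·(minor ij) (rows/columns in the sector order above):
  C_11 = (1.00)(0.80) − (-0.05)(-0.05) = 0.7975
  C_12 = −[(-0.30)(0.80) − (-0.05)(-0.45)] = 0.2625
  C_13 = (-0.30)(-0.05) − (1.00)(-0.45) = 0.4650
  C_21 = −[(-0.45)(0.80) − (-0.20)(-0.05)] = 0.3700
  C_22 = (0.90)(0.80) − (-0.20)(-0.45) = 0.6300
  C_23 = −[(0.90)(-0.05) − (-0.45)(-0.45)] = 0.2475
  C_31 = (-0.45)(-0.05) − (-0.20)(1.00) = 0.2225
  C_32 = −[(0.90)(-0.05) − (-0.20)(-0.30)] = 0.1050
  C_33 = (0.90)(1.00) − (-0.45)(-0.30) = 0.7650
det(I−A) = Σ_j (I−A)_1j·C_1j = (0.90)(0.7975) + (-0.45)(0.2625) + (-0.20)(0.4650) = 0.506625
adj(I−A) = Cᵀ =
  [ 0.7975   0.3700   0.2225]
  [ 0.2625   0.6300   0.1050]
  [ 0.4650   0.2475   0.7650]
(I − A)⁻¹ = adj(I−A) / det(I−A) ≈
  [   1.5741     0.7303     0.4392]
  [   0.5181     1.2435     0.2073]
  [   0.9178     0.4885     1.5100]
x = (I − A)⁻¹ d = adj(I−A)·d / det(I−A), with det(I−A) = 0.506625:
  x_1 = (0.7975·95 + 0.3700·25 + 0.2225·170) / 0.506625 = 122.8375 / 0.506625 ≈ 242.5
  x_2 = (0.2625·95 + 0.6300·25 + 0.1050·170) / 0.506625 = 58.5375 / 0.506625 ≈ 115.5
  x_3 = (0.4650·95 + 0.2475·25 + 0.7650·170) / 0.506625 = 180.4125 / 0.506625 ≈ 356.1

x_1 = 242.5, x_2 = 115.5, x_3 = 356.1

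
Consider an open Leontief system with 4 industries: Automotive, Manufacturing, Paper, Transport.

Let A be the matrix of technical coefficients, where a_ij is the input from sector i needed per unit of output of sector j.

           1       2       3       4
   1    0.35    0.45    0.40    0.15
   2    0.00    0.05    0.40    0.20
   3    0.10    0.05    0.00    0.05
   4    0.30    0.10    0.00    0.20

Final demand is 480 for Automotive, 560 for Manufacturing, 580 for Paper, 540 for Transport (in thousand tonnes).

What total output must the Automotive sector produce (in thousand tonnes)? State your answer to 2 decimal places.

I − A =
  [   0.65    -0.45    -0.40    -0.15]
  [   0.00     0.95    -0.40    -0.20]
  [  -0.10    -0.05     1.00    -0.05]
  [  -0.30    -0.10     0.00     0.80]
Compute the cofactors C_ij = (−1)^(i+j)·(3×3 minor ij) of I−A; the adjugate is their transpose:
adj(I−A) = Cᵀ =
  [ 0.722000   0.393000   0.446000   0.261500]
  [ 0.098000   0.437000   0.214000   0.141000]
  [ 0.091250   0.071250   0.411250   0.060625]
  [ 0.283000   0.202000   0.194000   0.548500]
det(I−A) = Σ_j (I−A)_1j·C_1j = (0.65)(0.722000) + (-0.45)(0.098000) + (-0.40)(0.091250) + (-0.15)(0.283000) = 0.34625
(I − A)⁻¹ = adj(I−A) / det(I−A) ≈
  [   2.0852     1.1350     1.2881     0.7552]
  [   0.2830     1.2621     0.6181     0.4072]
  [   0.2635     0.2058     1.1877     0.1751]
  [   0.8173     0.5834     0.5603     1.5841]
x = (I − A)⁻¹ d = adj(I−A)·d / det(I−A), with det(I−A) = 0.34625:
  x_1 = (0.722000·480 + 0.393000·560 + 0.446000·580 + 0.261500·540) / 0.34625 = 966.53 / 0.34625 ≈ 2791.42
  x_2 = (0.098000·480 + 0.437000·560 + 0.214000·580 + 0.141000·540) / 0.34625 = 492.02 / 0.34625 ≈ 1421.00
  x_3 = (0.091250·480 + 0.071250·560 + 0.411250·580 + 0.060625·540) / 0.34625 = 354.9625 / 0.34625 ≈ 1025.16
  x_4 = (0.283000·480 + 0.202000·560 + 0.194000·580 + 0.548500·540) / 0.34625 = 657.67 / 0.34625 ≈ 1899.41

x_1 = 2791.42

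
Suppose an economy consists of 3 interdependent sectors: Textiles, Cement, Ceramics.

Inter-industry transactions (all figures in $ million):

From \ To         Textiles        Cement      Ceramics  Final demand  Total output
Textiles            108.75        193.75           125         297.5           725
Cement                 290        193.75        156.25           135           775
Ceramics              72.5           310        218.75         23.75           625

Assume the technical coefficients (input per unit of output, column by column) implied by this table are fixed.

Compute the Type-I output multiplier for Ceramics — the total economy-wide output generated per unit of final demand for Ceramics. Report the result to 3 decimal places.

Technical coefficients a_ij = z_ij / X_j:
  a_11 = 108.75/725 = 0.15, a_21 = 290/725 = 0.40, a_31 = 72.5/725 = 0.10
  a_12 = 193.75/775 = 0.25, a_22 = 193.75/775 = 0.25, a_32 = 310/775 = 0.40
  a_13 = 125/625 = 0.20, a_23 = 156.25/625 = 0.25, a_33 = 218.75/625 = 0.35
I − A =
  [   0.85    -0.25    -0.20]
  [  -0.40     0.75    -0.25]
  [  -0.10    -0.40     0.65]
Cofactors of I−A, C_ij = (−1)^(i+j)·(minor ij) (rows/columns in the sector order above):
  C_11 = (0.75)(0.65) − (-0.25)(-0.40) = 0.3875
  C_12 = −[(-0.40)(0.65) − (-0.25)(-0.10)] = 0.2850
  C_13 = (-0.40)(-0.40) − (0.75)(-0.10) = 0.2350
  C_21 = −[(-0.25)(0.65) − (-0.20)(-0.40)] = 0.2425
  C_22 = (0.85)(0.65) − (-0.20)(-0.10) = 0.5325
  C_23 = −[(0.85)(-0.40) − (-0.25)(-0.10)] = 0.3650
  C_31 = (-0.25)(-0.25) − (-0.20)(0.75) = 0.2125
  C_32 = −[(0.85)(-0.25) − (-0.20)(-0.40)] = 0.2925
  C_33 = (0.85)(0.75) − (-0.25)(-0.40) = 0.5375
det(I−A) = Σ_j (I−A)_1j·C_1j = (0.85)(0.3875) + (-0.25)(0.2850) + (-0.20)(0.2350) = 0.211125
adj(I−A) = Cᵀ =
  [ 0.3875   0.2425   0.2125]
  [ 0.2850   0.5325   0.2925]
  [ 0.2350   0.3650   0.5375]
(I − A)⁻¹ = adj(I−A) / det(I−A) ≈
  [   1.8354     1.1486     1.0065]
  [   1.3499     2.5222     1.3854]
  [   1.1131     1.7288     2.5459]
The output multiplier for sector j is the column-j sum of the Leontief inverse (I − A)⁻¹ = adj(I−A) / det(I−A).
Column 3 of adj(I−A): (0.2125, 0.2925, 0.5375); det(I−A) = 0.211125.
m_3 = (0.2125 + 0.2925 + 0.5375) / 0.211125 = 1.0425 / 0.211125 ≈ 4.938.

m_3 = 4.938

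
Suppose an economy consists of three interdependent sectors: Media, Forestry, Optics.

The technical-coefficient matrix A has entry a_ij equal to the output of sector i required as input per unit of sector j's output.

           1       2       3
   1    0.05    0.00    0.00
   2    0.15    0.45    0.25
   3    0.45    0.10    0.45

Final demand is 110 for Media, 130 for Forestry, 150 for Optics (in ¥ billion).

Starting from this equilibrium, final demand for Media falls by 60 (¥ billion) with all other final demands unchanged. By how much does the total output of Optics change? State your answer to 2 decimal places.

I − A =
  [   0.95     0.00     0.00]
  [  -0.15     0.55    -0.25]
  [  -0.45    -0.10     0.55]
Cofactors of I−A, C_ij = (−1)^(i+j)·(minor ij) (rows/columns in the sector order above):
  C_11 = (0.55)(0.55) − (-0.25)(-0.10) = 0.2775
  C_12 = −[(-0.15)(0.55) − (-0.25)(-0.45)] = 0.1950
  C_13 = (-0.15)(-0.10) − (0.55)(-0.45) = 0.2625
  C_21 = −[(0.00)(0.55) − (0.00)(-0.10)] = 0.0000
  C_22 = (0.95)(0.55) − (0.00)(-0.45) = 0.5225
  C_23 = −[(0.95)(-0.10) − (0.00)(-0.45)] = 0.0950
  C_31 = (0.00)(-0.25) − (0.00)(0.55) = 0.0000
  C_32 = −[(0.95)(-0.25) − (0.00)(-0.15)] = 0.2375
  C_33 = (0.95)(0.55) − (0.00)(-0.15) = 0.5225
det(I−A) = Σ_j (I−A)_1j·C_1j = (0.95)(0.2775) + (0.00)(0.1950) + (0.00)(0.2625) = 0.263625
adj(I−A) = Cᵀ =
  [ 0.2775   0.0000   0.0000]
  [ 0.1950   0.5225   0.2375]
  [ 0.2625   0.0950   0.5225]
(I − A)⁻¹ = adj(I−A) / det(I−A) ≈
  [   1.0526     0.0000     0.0000]
  [   0.7397     1.9820     0.9009]
  [   0.9957     0.3604     1.9820]
Δx = (I − A)⁻¹ Δd with Δd having -60 in the Media component and 0 elsewhere.
So Δx_3 = L_31 · (-60), where L_31 = adj(I−A)_31 / det(I−A) = 0.2625 / 0.263625.
Δx_3 = 0.2625 × (-60) / 0.263625 = -15.75 / 0.263625 ≈ -59.74.

Δx_3 = -59.74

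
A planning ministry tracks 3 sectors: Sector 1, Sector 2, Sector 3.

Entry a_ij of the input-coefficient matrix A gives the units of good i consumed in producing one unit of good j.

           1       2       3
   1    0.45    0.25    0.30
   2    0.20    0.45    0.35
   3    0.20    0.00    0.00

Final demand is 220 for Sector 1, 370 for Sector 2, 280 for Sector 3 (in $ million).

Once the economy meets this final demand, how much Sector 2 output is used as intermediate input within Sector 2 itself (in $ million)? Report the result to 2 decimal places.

z_22 = 693.71

I − A =
  [   0.55    -0.25    -0.30]
  [  -0.20     0.55    -0.35]
  [  -0.20     0.00     1.00]
Cofactors of I−A, C_ij = (−1)^(i+j)·(minor ij) (rows/columns in the sector order above):
  C_11 = (0.55)(1.00) − (-0.35)(0.00) = 0.5500
  C_12 = −[(-0.20)(1.00) − (-0.35)(-0.20)] = 0.2700
  C_13 = (-0.20)(0.00) − (0.55)(-0.20) = 0.1100
  C_21 = −[(-0.25)(1.00) − (-0.30)(0.00)] = 0.2500
  C_22 = (0.55)(1.00) − (-0.30)(-0.20) = 0.4900
  C_23 = −[(0.55)(0.00) − (-0.25)(-0.20)] = 0.0500
  C_31 = (-0.25)(-0.35) − (-0.30)(0.55) = 0.2525
  C_32 = −[(0.55)(-0.35) − (-0.30)(-0.20)] = 0.2525
  C_33 = (0.55)(0.55) − (-0.25)(-0.20) = 0.2525
det(I−A) = Σ_j (I−A)_1j·C_1j = (0.55)(0.5500) + (-0.25)(0.2700) + (-0.30)(0.1100) = 0.2020
adj(I−A) = Cᵀ =
  [ 0.5500   0.2500   0.2525]
  [ 0.2700   0.4900   0.2525]
  [ 0.1100   0.0500   0.2525]
(I − A)⁻¹ = adj(I−A) / det(I−A) ≈
  [   2.7228     1.2376     1.2500]
  [   1.3366     2.4257     1.2500]
  [   0.5446     0.2475     1.2500]
First solve x = (I − A)⁻¹ d = adj(I−A)·d / det(I−A); in particular x_2 = (0.2700·220 + 0.4900·370 + 0.2525·280) / 0.2020 = 311.40 / 0.2020 ≈ 1541.5842.
Intermediate flow from 2 to 2: z_22 = a_22 · x_2 = 0.45 × 311.40 / 0.2020 = 140.13 / 0.2020 ≈ 693.71.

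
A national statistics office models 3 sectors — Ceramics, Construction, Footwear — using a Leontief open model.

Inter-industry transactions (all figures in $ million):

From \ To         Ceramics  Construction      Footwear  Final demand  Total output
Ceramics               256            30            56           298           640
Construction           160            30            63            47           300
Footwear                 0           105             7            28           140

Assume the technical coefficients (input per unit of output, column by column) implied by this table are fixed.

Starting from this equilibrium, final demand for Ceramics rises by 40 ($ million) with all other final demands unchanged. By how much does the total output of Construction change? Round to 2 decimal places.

Δx_2 = 26.41

Technical coefficients a_ij = z_ij / X_j:
  a_11 = 256/640 = 0.40, a_21 = 160/640 = 0.25, a_31 = 0/640 = 0.00
  a_12 = 30/300 = 0.10, a_22 = 30/300 = 0.10, a_32 = 105/300 = 0.35
  a_13 = 56/140 = 0.40, a_23 = 63/140 = 0.45, a_33 = 7/140 = 0.05
I − A =
  [   0.60    -0.10    -0.40]
  [  -0.25     0.90    -0.45]
  [   0.00    -0.35     0.95]
Cofactors of I−A, C_ij = (−1)^(i+j)·(minor ij) (rows/columns in the sector order above):
  C_11 = (0.90)(0.95) − (-0.45)(-0.35) = 0.6975
  C_12 = −[(-0.25)(0.95) − (-0.45)(0.00)] = 0.2375
  C_13 = (-0.25)(-0.35) − (0.90)(0.00) = 0.0875
  C_21 = −[(-0.10)(0.95) − (-0.40)(-0.35)] = 0.2350
  C_22 = (0.60)(0.95) − (-0.40)(0.00) = 0.5700
  C_23 = −[(0.60)(-0.35) − (-0.10)(0.00)] = 0.2100
  C_31 = (-0.10)(-0.45) − (-0.40)(0.90) = 0.4050
  C_32 = −[(0.60)(-0.45) − (-0.40)(-0.25)] = 0.3700
  C_33 = (0.60)(0.90) − (-0.10)(-0.25) = 0.5150
det(I−A) = Σ_j (I−A)_1j·C_1j = (0.60)(0.6975) + (-0.10)(0.2375) + (-0.40)(0.0875) = 0.35975
adj(I−A) = Cᵀ =
  [ 0.6975   0.2350   0.4050]
  [ 0.2375   0.5700   0.3700]
  [ 0.0875   0.2100   0.5150]
(I − A)⁻¹ = adj(I−A) / det(I−A) ≈
  [   1.9388     0.6532     1.1258]
  [   0.6602     1.5844     1.0285]
  [   0.2432     0.5837     1.4315]
Δx = (I − A)⁻¹ Δd with Δd having +40 in the Ceramics component and 0 elsewhere.
So Δx_2 = L_21 · (+40), where L_21 = adj(I−A)_21 / det(I−A) = 0.2375 / 0.35975.
Δx_2 = 0.2375 × (+40) / 0.35975 = 9.50 / 0.35975 ≈ 26.41.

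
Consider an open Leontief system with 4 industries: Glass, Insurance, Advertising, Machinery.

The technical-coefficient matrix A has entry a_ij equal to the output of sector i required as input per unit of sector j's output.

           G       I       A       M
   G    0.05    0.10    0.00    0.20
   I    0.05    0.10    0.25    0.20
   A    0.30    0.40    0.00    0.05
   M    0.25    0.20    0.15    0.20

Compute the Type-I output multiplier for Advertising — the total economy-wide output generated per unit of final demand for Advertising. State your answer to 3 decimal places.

m_A = 2.164

I − A =
  [   0.95    -0.10     0.00    -0.20]
  [  -0.05     0.90    -0.25    -0.20]
  [  -0.30    -0.40     1.00    -0.05]
  [  -0.25    -0.20    -0.15     0.80]
Compute the cofactors C_ij = (−1)^(i+j)·(3×3 minor ij) of I−A; the adjugate is their transpose:
adj(I−A) = Cᵀ =
  [ 0.578750   0.131250   0.060000   0.181250]
  [ 0.161750   0.693875   0.207500   0.226875]
  [ 0.251750   0.330750   0.590000   0.182500]
  [ 0.268500   0.276500   0.181250   0.747500]
det(I−A) = Σ_j (I−A)_1j·C_1j = (0.95)(0.578750) + (-0.10)(0.161750) + (0.00)(0.251750) + (-0.20)(0.268500) = 0.4799375
(I − A)⁻¹ = adj(I−A) / det(I−A) ≈
  [   1.2059     0.2735     0.1250     0.3777]
  [   0.3370     1.4458     0.4323     0.4727]
  [   0.5245     0.6892     1.2293     0.3803]
  [   0.5594     0.5761     0.3777     1.5575]
The output multiplier for sector j is the column-j sum of the Leontief inverse (I − A)⁻¹ = adj(I−A) / det(I−A).
Column A of adj(I−A): (0.060000, 0.207500, 0.590000, 0.181250); det(I−A) = 0.4799375.
m_A = (0.060000 + 0.207500 + 0.590000 + 0.181250) / 0.4799375 = 1.03875 / 0.4799375 ≈ 2.164.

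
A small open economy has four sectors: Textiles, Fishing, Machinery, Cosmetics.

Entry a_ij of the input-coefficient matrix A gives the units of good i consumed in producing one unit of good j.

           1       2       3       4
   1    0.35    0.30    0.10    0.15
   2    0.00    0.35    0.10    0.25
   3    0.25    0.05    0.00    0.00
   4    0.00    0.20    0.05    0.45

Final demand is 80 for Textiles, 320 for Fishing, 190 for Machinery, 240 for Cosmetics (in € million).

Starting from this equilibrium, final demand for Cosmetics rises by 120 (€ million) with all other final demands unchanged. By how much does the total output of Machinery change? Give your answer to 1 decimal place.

I − A =
  [   0.65    -0.30    -0.10    -0.15]
  [   0.00     0.65    -0.10    -0.25]
  [  -0.25    -0.05     1.00     0.00]
  [   0.00    -0.20    -0.05     0.55]
Compute the cofactors C_ij = (−1)^(i+j)·(3×3 minor ij) of I−A; the adjugate is their transpose:
adj(I−A) = Cᵀ =
  [ 0.304125   0.198125   0.058875   0.173000]
  [ 0.016875   0.341875   0.043875   0.160000]
  [ 0.076875   0.066625   0.199875   0.051250]
  [ 0.013125   0.130375   0.034125   0.395500]
det(I−A) = Σ_j (I−A)_1j·C_1j = (0.65)(0.304125) + (-0.30)(0.016875) + (-0.10)(0.076875) + (-0.15)(0.013125) = 0.1829625
(I − A)⁻¹ = adj(I−A) / det(I−A) ≈
  [   1.6622     1.0829     0.3218     0.9455]
  [   0.0922     1.8686     0.2398     0.8745]
  [   0.4202     0.3641     1.0924     0.2801]
  [   0.0717     0.7126     0.1865     2.1616]
Δx = (I − A)⁻¹ Δd with Δd having +120 in the Cosmetics component and 0 elsewhere.
So Δx_3 = L_34 · (+120), where L_34 = adj(I−A)_34 / det(I−A) = 0.051250 / 0.1829625.
Δx_3 = 0.051250 × (+120) / 0.1829625 = 6.15 / 0.1829625 ≈ 33.6.

Δx_3 = 33.6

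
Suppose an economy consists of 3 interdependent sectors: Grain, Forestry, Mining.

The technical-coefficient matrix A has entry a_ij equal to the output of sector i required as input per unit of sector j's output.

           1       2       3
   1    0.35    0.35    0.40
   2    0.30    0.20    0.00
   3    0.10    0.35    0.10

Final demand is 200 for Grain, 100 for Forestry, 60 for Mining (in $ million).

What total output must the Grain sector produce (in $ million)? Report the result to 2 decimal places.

x_1 = 696.83

I − A =
  [   0.65    -0.35    -0.40]
  [  -0.30     0.80     0.00]
  [  -0.10    -0.35     0.90]
Cofactors of I−A, C_ij = (−1)^(i+j)·(minor ij) (rows/columns in the sector order above):
  C_11 = (0.80)(0.90) − (0.00)(-0.35) = 0.7200
  C_12 = −[(-0.30)(0.90) − (0.00)(-0.10)] = 0.2700
  C_13 = (-0.30)(-0.35) − (0.80)(-0.10) = 0.1850
  C_21 = −[(-0.35)(0.90) − (-0.40)(-0.35)] = 0.4550
  C_22 = (0.65)(0.90) − (-0.40)(-0.10) = 0.5450
  C_23 = −[(0.65)(-0.35) − (-0.35)(-0.10)] = 0.2625
  C_31 = (-0.35)(0.00) − (-0.40)(0.80) = 0.3200
  C_32 = −[(0.65)(0.00) − (-0.40)(-0.30)] = 0.1200
  C_33 = (0.65)(0.80) − (-0.35)(-0.30) = 0.4150
det(I−A) = Σ_j (I−A)_1j·C_1j = (0.65)(0.7200) + (-0.35)(0.2700) + (-0.40)(0.1850) = 0.2995
adj(I−A) = Cᵀ =
  [ 0.7200   0.4550   0.3200]
  [ 0.2700   0.5450   0.1200]
  [ 0.1850   0.2625   0.4150]
(I − A)⁻¹ = adj(I−A) / det(I−A) ≈
  [   2.4040     1.5192     1.0684]
  [   0.9015     1.8197     0.4007]
  [   0.6177     0.8765     1.3856]
x = (I − A)⁻¹ d = adj(I−A)·d / det(I−A), with det(I−A) = 0.2995:
  x_1 = (0.7200·200 + 0.4550·100 + 0.3200·60) / 0.2995 = 208.70 / 0.2995 ≈ 696.83
  x_2 = (0.2700·200 + 0.5450·100 + 0.1200·60) / 0.2995 = 115.70 / 0.2995 ≈ 386.31
  x_3 = (0.1850·200 + 0.2625·100 + 0.4150·60) / 0.2995 = 88.15 / 0.2995 ≈ 294.32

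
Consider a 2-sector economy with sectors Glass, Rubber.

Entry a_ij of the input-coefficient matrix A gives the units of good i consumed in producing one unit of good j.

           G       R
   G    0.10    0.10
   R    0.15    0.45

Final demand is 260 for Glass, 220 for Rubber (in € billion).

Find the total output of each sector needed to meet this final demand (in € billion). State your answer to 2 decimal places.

x_G = 343.75, x_R = 493.75

I − A =
  [   0.90    -0.10]
  [  -0.15     0.55]
det(I−A) = (0.90)(0.55) − (-0.10)(-0.15) = 0.4800
adj(I−A) = [[0.55, 0.10], [0.15, 0.90]]
(I − A)⁻¹ = adj(I−A) / det(I−A) ≈
  [   1.1458     0.2083]
  [   0.3125     1.8750]
x = (I − A)⁻¹ d = adj(I−A)·d / det(I−A), with det(I−A) = 0.4800:
  x_G = (0.55·260 + 0.10·220) / 0.4800 = 165.00 / 0.4800 = 343.75
  x_R = (0.15·260 + 0.90·220) / 0.4800 = 237.00 / 0.4800 = 493.75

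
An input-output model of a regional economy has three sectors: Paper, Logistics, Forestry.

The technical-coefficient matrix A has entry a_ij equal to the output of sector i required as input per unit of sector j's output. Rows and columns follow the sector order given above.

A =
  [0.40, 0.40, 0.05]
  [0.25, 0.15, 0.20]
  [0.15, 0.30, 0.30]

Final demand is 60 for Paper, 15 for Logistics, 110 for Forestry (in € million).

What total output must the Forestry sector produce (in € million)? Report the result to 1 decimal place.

x_F = 265.9

I − A =
  [   0.60    -0.40    -0.05]
  [  -0.25     0.85    -0.20]
  [  -0.15    -0.30     0.70]
Cofactors of I−A, C_ij = (−1)^(i+j)·(minor ij) (rows/columns in the sector order above):
  C_11 = (0.85)(0.70) − (-0.20)(-0.30) = 0.5350
  C_12 = −[(-0.25)(0.70) − (-0.20)(-0.15)] = 0.2050
  C_13 = (-0.25)(-0.30) − (0.85)(-0.15) = 0.2025
  C_21 = −[(-0.40)(0.70) − (-0.05)(-0.30)] = 0.2950
  C_22 = (0.60)(0.70) − (-0.05)(-0.15) = 0.4125
  C_23 = −[(0.60)(-0.30) − (-0.40)(-0.15)] = 0.2400
  C_31 = (-0.40)(-0.20) − (-0.05)(0.85) = 0.1225
  C_32 = −[(0.60)(-0.20) − (-0.05)(-0.25)] = 0.1325
  C_33 = (0.60)(0.85) − (-0.40)(-0.25) = 0.4100
det(I−A) = Σ_j (I−A)_1j·C_1j = (0.60)(0.5350) + (-0.40)(0.2050) + (-0.05)(0.2025) = 0.228875
adj(I−A) = Cᵀ =
  [ 0.5350   0.2950   0.1225]
  [ 0.2050   0.4125   0.1325]
  [ 0.2025   0.2400   0.4100]
(I − A)⁻¹ = adj(I−A) / det(I−A) ≈
  [   2.3375     1.2889     0.5352]
  [   0.8957     1.8023     0.5789]
  [   0.8848     1.0486     1.7914]
x = (I − A)⁻¹ d = adj(I−A)·d / det(I−A), with det(I−A) = 0.228875:
  x_P = (0.5350·60 + 0.2950·15 + 0.1225·110) / 0.228875 = 50.00 / 0.228875 ≈ 218.5
  x_L = (0.2050·60 + 0.4125·15 + 0.1325·110) / 0.228875 = 33.0625 / 0.228875 ≈ 144.5
  x_F = (0.2025·60 + 0.2400·15 + 0.4100·110) / 0.228875 = 60.85 / 0.228875 ≈ 265.9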